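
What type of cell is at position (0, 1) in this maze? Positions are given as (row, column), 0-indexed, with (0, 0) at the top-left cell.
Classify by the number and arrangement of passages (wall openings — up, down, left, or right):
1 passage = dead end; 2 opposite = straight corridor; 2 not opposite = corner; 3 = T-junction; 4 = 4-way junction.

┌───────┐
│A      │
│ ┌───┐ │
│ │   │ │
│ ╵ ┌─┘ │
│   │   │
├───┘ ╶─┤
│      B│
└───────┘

Checking cell at (0, 1):
Number of passages: 2
Cell type: straight corridor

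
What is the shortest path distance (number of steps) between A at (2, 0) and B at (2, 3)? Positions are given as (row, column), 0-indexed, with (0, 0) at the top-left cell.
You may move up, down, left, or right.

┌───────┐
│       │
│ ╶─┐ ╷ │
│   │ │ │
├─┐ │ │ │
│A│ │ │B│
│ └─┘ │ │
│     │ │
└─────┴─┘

Finding path from (2, 0) to (2, 3):
Path: (2,0) → (3,0) → (3,1) → (3,2) → (2,2) → (1,2) → (0,2) → (0,3) → (1,3) → (2,3)
Distance: 9 steps

Solution:

┌───────┐
│    ↱ ↓│
│ ╶─┐ ╷ │
│   │↑│↓│
├─┐ │ │ │
│A│ │↑│B│
│ └─┘ │ │
│↳ → ↑│ │
└─────┴─┘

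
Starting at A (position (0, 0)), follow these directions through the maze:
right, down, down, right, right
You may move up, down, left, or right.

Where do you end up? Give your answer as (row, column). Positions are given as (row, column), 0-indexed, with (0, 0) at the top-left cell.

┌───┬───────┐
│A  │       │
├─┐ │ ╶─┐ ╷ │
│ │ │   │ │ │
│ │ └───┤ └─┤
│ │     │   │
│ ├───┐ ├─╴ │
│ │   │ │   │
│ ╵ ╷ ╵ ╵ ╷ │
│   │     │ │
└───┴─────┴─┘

Following directions step by step:
Start: (0, 0)
  right: (0, 0) → (0, 1)
  down: (0, 1) → (1, 1)
  down: (1, 1) → (2, 1)
  right: (2, 1) → (2, 2)
  right: (2, 2) → (2, 3)
Final position: (2, 3)

Path taken:

┌───┬───────┐
│A ↓│       │
├─┐ │ ╶─┐ ╷ │
│ │↓│   │ │ │
│ │ └───┤ └─┤
│ │↳ → B│   │
│ ├───┐ ├─╴ │
│ │   │ │   │
│ ╵ ╷ ╵ ╵ ╷ │
│   │     │ │
└───┴─────┴─┘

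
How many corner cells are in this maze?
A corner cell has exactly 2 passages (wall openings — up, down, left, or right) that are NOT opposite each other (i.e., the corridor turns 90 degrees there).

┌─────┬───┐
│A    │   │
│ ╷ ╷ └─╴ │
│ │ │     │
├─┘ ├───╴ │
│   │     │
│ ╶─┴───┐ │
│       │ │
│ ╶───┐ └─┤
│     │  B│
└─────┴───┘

Counting corner cells (2 non-opposite passages):
Total corners: 9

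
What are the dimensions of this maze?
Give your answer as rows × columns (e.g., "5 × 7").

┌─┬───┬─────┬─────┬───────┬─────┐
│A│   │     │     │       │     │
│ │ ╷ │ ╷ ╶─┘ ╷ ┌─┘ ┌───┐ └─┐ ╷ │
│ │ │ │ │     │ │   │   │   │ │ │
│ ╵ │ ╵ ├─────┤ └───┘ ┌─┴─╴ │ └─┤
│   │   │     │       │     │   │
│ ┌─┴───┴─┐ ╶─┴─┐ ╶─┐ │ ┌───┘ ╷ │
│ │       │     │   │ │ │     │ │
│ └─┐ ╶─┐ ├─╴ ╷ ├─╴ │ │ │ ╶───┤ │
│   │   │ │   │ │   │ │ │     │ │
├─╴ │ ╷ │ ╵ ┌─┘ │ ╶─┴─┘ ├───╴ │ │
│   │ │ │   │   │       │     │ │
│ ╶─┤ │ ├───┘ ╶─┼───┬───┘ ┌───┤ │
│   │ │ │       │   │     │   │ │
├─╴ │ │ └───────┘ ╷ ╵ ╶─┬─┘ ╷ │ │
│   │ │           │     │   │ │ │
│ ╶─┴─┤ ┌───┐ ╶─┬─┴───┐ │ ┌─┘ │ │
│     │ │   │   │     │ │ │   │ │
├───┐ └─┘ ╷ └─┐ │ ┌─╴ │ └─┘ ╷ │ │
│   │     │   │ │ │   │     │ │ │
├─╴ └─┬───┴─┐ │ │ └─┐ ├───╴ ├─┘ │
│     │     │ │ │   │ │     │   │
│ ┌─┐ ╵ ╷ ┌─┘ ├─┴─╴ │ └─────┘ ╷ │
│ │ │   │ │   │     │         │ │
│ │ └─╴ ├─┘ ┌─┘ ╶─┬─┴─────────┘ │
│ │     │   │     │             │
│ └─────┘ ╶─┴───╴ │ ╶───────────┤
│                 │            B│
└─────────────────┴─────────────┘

Counting the maze dimensions:
Rows (vertical): 14
Columns (horizontal): 16
Dimensions: 14 × 16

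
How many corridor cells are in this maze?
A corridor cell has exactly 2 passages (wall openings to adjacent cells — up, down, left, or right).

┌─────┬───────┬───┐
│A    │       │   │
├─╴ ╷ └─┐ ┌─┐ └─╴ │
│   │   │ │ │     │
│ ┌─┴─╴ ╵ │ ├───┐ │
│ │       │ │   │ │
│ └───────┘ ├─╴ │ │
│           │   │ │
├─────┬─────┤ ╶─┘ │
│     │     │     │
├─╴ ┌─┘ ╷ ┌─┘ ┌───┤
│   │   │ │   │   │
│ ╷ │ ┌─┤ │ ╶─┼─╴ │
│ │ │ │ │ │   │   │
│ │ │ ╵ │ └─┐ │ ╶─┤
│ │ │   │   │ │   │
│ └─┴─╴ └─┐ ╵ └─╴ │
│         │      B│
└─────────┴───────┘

Counting cells with exactly 2 passages:
Total corridor cells: 57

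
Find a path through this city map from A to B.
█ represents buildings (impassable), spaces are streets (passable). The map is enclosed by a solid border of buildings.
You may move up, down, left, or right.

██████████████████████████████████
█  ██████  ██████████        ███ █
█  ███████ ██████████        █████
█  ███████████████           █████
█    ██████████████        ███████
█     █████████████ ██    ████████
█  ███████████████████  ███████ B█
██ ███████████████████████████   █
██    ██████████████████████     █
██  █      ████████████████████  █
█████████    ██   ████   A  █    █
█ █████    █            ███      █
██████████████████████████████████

Finding the shortest path from A to B:
Movement: cardinal only
Path length: 13 steps
Directions: right → right → down → right → right → up → right → right → up → up → up → up → right

Solution:

██████████████████████████████████
█  ██████  ██████████        ███ █
█  ███████ ██████████        █████
█  ███████████████           █████
█    ██████████████        ███████
█     █████████████ ██    ████████
█  ███████████████████  ███████↱B█
██ ███████████████████████████ ↑ █
██    ██████████████████████   ↑ █
██  █      ████████████████████↑ █
█████████    ██   ████   A→↓█↱→↑ █
█ █████    █            ███↳→↑   █
██████████████████████████████████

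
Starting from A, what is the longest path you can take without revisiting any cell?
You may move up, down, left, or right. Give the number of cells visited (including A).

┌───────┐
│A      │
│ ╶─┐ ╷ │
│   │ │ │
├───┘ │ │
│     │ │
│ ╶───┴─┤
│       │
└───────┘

Finding longest simple path using DFS:
Start: (0, 0)
Longest path visits 11 cells
Path: A → right → right → down → down → left → left → down → right → right → right

Solution:

┌───────┐
│A → ↓  │
│ ╶─┐ ╷ │
│   │↓│ │
├───┘ │ │
│↓ ← ↲│ │
│ ╶───┴─┤
│↳ → → B│
└───────┘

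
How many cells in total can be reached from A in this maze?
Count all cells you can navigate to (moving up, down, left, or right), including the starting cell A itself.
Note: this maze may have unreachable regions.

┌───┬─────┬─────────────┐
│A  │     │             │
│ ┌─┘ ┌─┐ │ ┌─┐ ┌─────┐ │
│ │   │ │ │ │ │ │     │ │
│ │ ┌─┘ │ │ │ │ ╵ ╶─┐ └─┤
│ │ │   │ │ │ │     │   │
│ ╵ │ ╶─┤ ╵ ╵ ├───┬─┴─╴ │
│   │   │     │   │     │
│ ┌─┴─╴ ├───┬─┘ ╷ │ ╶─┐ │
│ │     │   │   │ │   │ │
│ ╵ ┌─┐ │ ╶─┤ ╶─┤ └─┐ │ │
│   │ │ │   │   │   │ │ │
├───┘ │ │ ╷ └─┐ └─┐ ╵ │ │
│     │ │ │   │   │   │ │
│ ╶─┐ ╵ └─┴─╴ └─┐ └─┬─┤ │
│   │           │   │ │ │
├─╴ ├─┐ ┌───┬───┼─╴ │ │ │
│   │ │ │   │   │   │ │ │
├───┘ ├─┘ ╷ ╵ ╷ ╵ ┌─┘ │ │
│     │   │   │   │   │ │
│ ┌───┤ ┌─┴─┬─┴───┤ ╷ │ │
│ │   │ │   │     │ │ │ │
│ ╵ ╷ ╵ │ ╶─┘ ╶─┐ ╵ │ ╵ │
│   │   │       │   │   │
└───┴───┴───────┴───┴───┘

Using BFS/flood-fill to find all reachable cells from A:
Maze size: 12 × 12 = 144 total cells
All cells are reachable — the maze is fully connected.
Reachable cells: 144

Reachable region (· marks reachable cells):

┌───┬─────┬─────────────┐
│A ·│· · ·│· · · · · · ·│
│ ┌─┘ ┌─┐ │ ┌─┐ ┌─────┐ │
│·│· ·│·│·│·│·│·│· · ·│·│
│ │ ┌─┘ │ │ │ │ ╵ ╶─┐ └─┤
│·│·│· ·│·│·│·│· · ·│· ·│
│ ╵ │ ╶─┤ ╵ ╵ ├───┬─┴─╴ │
│· ·│· ·│· · ·│· ·│· · ·│
│ ┌─┴─╴ ├───┬─┘ ╷ │ ╶─┐ │
│·│· · ·│· ·│· ·│·│· ·│·│
│ ╵ ┌─┐ │ ╶─┤ ╶─┤ └─┐ │ │
│· ·│·│·│· ·│· ·│· ·│·│·│
├───┘ │ │ ╷ └─┐ └─┐ ╵ │ │
│· · ·│·│·│· ·│· ·│· ·│·│
│ ╶─┐ ╵ └─┴─╴ └─┐ └─┬─┤ │
│· ·│· · · · · ·│· ·│·│·│
├─╴ ├─┐ ┌───┬───┼─╴ │ │ │
│· ·│·│·│· ·│· ·│· ·│·│·│
├───┘ ├─┘ ╷ ╵ ╷ ╵ ┌─┘ │ │
│· · ·│· ·│· ·│· ·│· ·│·│
│ ┌───┤ ┌─┴─┬─┴───┤ ╷ │ │
│·│· ·│·│· ·│· · ·│·│·│·│
│ ╵ ╷ ╵ │ ╶─┘ ╶─┐ ╵ │ ╵ │
│· ·│· ·│· · · ·│· ·│· ·│
└───┴───┴───────┴───┴───┘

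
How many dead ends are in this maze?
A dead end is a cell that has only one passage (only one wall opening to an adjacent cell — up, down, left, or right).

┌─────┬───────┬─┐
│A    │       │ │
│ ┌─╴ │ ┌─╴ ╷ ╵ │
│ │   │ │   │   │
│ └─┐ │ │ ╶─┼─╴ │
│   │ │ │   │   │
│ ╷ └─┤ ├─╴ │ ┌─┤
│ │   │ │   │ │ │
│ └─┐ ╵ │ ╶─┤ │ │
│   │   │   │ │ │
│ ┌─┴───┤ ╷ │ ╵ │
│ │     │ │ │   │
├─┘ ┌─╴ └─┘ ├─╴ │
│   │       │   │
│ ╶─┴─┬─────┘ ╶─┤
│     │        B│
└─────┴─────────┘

Checking each cell for number of passages:

Dead ends found at positions:
  (0, 7)
  (1, 1)
  (2, 2)
  (3, 7)
  (4, 1)
  (5, 0)
  (5, 4)
  (6, 2)
  (7, 2)
  (7, 3)
  (7, 7)
Total dead ends: 11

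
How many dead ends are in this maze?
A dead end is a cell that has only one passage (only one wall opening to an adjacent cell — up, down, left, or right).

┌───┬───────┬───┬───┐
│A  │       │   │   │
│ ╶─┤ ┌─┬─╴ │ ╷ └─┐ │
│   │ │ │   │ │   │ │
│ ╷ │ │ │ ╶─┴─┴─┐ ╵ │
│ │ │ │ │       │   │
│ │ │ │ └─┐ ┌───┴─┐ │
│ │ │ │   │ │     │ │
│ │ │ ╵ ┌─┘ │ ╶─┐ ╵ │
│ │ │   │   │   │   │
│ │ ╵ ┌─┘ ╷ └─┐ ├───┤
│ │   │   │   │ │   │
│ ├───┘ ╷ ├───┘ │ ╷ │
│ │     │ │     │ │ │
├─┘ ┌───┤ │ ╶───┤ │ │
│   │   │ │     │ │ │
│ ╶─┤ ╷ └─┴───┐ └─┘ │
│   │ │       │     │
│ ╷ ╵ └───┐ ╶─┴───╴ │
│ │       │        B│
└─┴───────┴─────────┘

Checking each cell for number of passages:

Dead ends found at positions:
  (0, 1)
  (0, 8)
  (1, 3)
  (1, 6)
  (2, 7)
  (3, 4)
  (5, 6)
  (6, 0)
  (7, 4)
  (7, 8)
  (8, 6)
  (9, 0)
  (9, 4)
Total dead ends: 13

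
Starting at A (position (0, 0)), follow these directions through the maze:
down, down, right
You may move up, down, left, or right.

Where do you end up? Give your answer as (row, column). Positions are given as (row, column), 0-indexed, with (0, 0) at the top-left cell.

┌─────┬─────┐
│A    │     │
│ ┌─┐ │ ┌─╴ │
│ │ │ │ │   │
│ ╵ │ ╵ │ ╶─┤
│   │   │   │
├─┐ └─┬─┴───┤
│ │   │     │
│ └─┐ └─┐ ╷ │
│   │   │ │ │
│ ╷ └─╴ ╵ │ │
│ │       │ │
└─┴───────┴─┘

Following directions step by step:
Start: (0, 0)
  down: (0, 0) → (1, 0)
  down: (1, 0) → (2, 0)
  right: (2, 0) → (2, 1)
Final position: (2, 1)

Path taken:

┌─────┬─────┐
│A    │     │
│ ┌─┐ │ ┌─╴ │
│↓│ │ │ │   │
│ ╵ │ ╵ │ ╶─┤
│↳ B│   │   │
├─┐ └─┬─┴───┤
│ │   │     │
│ └─┐ └─┐ ╷ │
│   │   │ │ │
│ ╷ └─╴ ╵ │ │
│ │       │ │
└─┴───────┴─┘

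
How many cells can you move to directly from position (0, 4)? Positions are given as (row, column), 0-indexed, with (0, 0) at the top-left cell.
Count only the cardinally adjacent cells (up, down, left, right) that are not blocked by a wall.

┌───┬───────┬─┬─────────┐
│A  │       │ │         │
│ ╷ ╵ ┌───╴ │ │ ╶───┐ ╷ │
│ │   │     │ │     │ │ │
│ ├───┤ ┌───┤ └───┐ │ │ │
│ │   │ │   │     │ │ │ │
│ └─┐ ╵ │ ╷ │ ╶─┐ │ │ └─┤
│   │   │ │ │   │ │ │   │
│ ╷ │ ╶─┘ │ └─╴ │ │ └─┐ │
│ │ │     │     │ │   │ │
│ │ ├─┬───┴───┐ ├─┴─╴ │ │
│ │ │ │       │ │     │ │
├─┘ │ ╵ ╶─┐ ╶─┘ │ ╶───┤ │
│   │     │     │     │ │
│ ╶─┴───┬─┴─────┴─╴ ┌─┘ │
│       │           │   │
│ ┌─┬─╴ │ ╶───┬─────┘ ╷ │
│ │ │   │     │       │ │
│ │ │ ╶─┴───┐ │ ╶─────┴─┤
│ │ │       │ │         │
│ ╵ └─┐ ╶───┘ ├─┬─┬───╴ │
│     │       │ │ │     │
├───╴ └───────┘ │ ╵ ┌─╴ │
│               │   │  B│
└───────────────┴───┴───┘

Checking passable neighbors of (0, 4):
Neighbors: (0, 3), (0, 5)
Count: 2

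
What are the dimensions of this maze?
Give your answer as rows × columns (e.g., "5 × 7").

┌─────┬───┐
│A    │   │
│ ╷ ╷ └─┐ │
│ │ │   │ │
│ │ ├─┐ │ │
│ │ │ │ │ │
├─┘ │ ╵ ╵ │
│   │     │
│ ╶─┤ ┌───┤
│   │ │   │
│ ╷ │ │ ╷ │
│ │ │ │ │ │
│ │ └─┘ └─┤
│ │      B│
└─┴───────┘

Counting the maze dimensions:
Rows (vertical): 7
Columns (horizontal): 5
Dimensions: 7 × 5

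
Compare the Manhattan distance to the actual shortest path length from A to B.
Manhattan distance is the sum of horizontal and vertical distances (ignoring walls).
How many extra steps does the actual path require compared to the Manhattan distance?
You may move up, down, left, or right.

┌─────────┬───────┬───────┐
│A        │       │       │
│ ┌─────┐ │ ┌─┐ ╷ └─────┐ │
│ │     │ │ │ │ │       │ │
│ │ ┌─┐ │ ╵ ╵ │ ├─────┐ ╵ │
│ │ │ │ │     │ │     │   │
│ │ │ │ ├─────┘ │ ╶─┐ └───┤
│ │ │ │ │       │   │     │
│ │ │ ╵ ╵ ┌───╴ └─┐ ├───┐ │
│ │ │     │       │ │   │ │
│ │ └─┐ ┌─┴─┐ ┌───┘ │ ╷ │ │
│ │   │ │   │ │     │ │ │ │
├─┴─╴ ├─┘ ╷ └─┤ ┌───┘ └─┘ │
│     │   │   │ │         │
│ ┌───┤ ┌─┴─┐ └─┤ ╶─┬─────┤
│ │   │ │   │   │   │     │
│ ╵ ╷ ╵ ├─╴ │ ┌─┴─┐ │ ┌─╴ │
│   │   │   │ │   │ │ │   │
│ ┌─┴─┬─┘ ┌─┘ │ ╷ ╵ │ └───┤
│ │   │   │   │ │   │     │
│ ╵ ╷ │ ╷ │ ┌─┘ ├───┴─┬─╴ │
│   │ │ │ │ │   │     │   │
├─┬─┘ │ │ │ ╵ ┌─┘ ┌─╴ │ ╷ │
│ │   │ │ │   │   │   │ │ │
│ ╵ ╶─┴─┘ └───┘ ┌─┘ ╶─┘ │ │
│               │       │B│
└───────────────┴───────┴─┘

Manhattan distance: |12 - 0| + |12 - 0| = 24
Actual path length: 64
Extra steps: 64 - 24 = 40

Solution:

┌─────────┬───────┬───────┐
│A → → → ↓│↱ → ↓  │       │
│ ┌─────┐ │ ┌─┐ ╷ └─────┐ │
│ │↓ ← ↰│↓│↑│ │↓│       │ │
│ │ ┌─┐ │ ╵ ╵ │ ├─────┐ ╵ │
│ │↓│ │↑│↳ ↑  │↓│     │   │
│ │ │ │ ├─────┘ │ ╶─┐ └───┤
│ │↓│ │↑│↓ ← ← ↲│   │     │
│ │ │ ╵ ╵ ┌───╴ └─┐ ├───┐ │
│ │↓│  ↑ ↲│       │ │   │ │
│ │ └─┐ ┌─┴─┐ ┌───┘ │ ╷ │ │
│ │↳ ↓│ │   │ │     │ │ │ │
├─┴─╴ ├─┘ ╷ └─┤ ┌───┘ └─┘ │
│↓ ← ↲│   │   │ │         │
│ ┌───┤ ┌─┴─┐ └─┤ ╶─┬─────┤
│↓│   │ │   │   │   │     │
│ ╵ ╷ ╵ ├─╴ │ ┌─┴─┐ │ ┌─╴ │
│↓  │   │   │ │   │ │ │   │
│ ┌─┴─┬─┘ ┌─┘ │ ╷ ╵ │ └───┤
│↓│↱ ↓│   │   │ │   │     │
│ ╵ ╷ │ ╷ │ ┌─┘ ├───┴─┬─╴ │
│↳ ↑│↓│ │ │ │   │↱ → ↓│↱ ↓│
├─┬─┘ │ │ │ ╵ ┌─┘ ┌─╴ │ ╷ │
│ │↓ ↲│ │ │   │↱ ↑│↓ ↲│↑│↓│
│ ╵ ╶─┴─┘ └───┘ ┌─┘ ╶─┘ │ │
│  ↳ → → → → → ↑│  ↳ → ↑│B│
└───────────────┴───────┴─┘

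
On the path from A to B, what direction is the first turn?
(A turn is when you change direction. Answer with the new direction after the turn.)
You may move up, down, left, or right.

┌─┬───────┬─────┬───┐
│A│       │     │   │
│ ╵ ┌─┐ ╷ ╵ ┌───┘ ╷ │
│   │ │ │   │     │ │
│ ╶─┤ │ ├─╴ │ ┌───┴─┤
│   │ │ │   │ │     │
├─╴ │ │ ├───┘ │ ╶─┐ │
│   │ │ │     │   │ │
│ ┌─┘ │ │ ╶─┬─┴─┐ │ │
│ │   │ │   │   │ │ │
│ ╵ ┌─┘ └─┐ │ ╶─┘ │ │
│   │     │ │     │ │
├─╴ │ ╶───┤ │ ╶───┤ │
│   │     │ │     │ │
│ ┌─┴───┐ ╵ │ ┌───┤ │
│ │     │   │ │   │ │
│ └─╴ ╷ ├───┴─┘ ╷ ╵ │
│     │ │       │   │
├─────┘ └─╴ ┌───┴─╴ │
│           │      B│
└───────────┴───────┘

Directions: down, down, right, down, left, down, down, right, down, left, down, down, right, right, up, right, down, down, right, right, up, right, right, up, right, down, right, down
First turn direction: right

Solution:

┌─┬───────┬─────┬───┐
│A│       │     │   │
│ ╵ ┌─┐ ╷ ╵ ┌───┘ ╷ │
│↓  │ │ │   │     │ │
│ ╶─┤ │ ├─╴ │ ┌───┴─┤
│↳ ↓│ │ │   │ │     │
├─╴ │ │ ├───┘ │ ╶─┐ │
│↓ ↲│ │ │     │   │ │
│ ┌─┘ │ │ ╶─┬─┴─┐ │ │
│↓│   │ │   │   │ │ │
│ ╵ ┌─┘ └─┐ │ ╶─┘ │ │
│↳ ↓│     │ │     │ │
├─╴ │ ╶───┤ │ ╶───┤ │
│↓ ↲│     │ │     │ │
│ ┌─┴───┐ ╵ │ ┌───┤ │
│↓│  ↱ ↓│   │ │↱ ↓│ │
│ └─╴ ╷ ├───┴─┘ ╷ ╵ │
│↳ → ↑│↓│  ↱ → ↑│↳ ↓│
├─────┘ └─╴ ┌───┴─╴ │
│      ↳ → ↑│      B│
└───────────┴───────┘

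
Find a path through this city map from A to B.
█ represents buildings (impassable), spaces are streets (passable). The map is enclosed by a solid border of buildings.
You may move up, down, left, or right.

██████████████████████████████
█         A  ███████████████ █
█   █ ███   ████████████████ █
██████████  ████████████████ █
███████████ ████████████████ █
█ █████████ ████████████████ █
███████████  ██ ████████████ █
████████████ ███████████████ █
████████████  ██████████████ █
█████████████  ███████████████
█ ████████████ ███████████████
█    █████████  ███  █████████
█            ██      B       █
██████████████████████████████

Finding the shortest path from A to B:
Movement: cardinal only
Path length: 22 steps
Directions: down → down → right → down → down → down → right → down → down → right → down → right → down → down → right → down → right → right → right → right → right → right

Solution:

██████████████████████████████
█         A  ███████████████ █
█   █ ███ ↓ ████████████████ █
██████████↳↓████████████████ █
███████████↓████████████████ █
█ █████████↓████████████████ █
███████████↳↓██ ████████████ █
████████████↓███████████████ █
████████████↳↓██████████████ █
█████████████↳↓███████████████
█ ████████████↓███████████████
█    █████████↳↓███  █████████
█            ██↳→→→→→B       █
██████████████████████████████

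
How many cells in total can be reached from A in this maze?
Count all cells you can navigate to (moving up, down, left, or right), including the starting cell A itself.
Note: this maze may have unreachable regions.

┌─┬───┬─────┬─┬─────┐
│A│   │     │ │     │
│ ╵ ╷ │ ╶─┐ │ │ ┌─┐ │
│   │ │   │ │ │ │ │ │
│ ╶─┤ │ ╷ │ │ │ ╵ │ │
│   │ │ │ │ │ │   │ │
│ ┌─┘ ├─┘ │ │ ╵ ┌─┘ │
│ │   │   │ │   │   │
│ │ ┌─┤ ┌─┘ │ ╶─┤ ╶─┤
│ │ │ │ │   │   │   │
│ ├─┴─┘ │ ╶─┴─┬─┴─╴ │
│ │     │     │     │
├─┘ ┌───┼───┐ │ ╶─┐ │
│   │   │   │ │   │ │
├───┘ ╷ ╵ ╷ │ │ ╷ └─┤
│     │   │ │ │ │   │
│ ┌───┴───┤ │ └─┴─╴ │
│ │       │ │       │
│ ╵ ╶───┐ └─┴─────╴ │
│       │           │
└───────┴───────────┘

Using BFS/flood-fill to find all reachable cells from A:
Maze size: 10 × 10 = 100 total cells
85 cell(s) are walled off and cannot be reached from A.
Reachable cells: 15

Reachable region (· marks reachable cells):

┌─┬───┬─────┬─┬─────┐
│A│· ·│     │ │     │
│ ╵ ╷ │ ╶─┐ │ │ ┌─┐ │
│· ·│·│   │ │ │ │ │ │
│ ╶─┤ │ ╷ │ │ │ ╵ │ │
│· ·│·│ │ │ │ │   │ │
│ ┌─┘ ├─┘ │ │ ╵ ┌─┘ │
│·│· ·│   │ │   │   │
│ │ ┌─┤ ┌─┘ │ ╶─┤ ╶─┤
│·│·│ │ │   │   │   │
│ ├─┴─┘ │ ╶─┴─┬─┴─╴ │
│·│     │     │     │
├─┘ ┌───┼───┐ │ ╶─┐ │
│   │   │   │ │   │ │
├───┘ ╷ ╵ ╷ │ │ ╷ └─┤
│     │   │ │ │ │   │
│ ┌───┴───┤ │ └─┴─╴ │
│ │       │ │       │
│ ╵ ╶───┐ └─┴─────╴ │
│       │           │
└───────┴───────────┘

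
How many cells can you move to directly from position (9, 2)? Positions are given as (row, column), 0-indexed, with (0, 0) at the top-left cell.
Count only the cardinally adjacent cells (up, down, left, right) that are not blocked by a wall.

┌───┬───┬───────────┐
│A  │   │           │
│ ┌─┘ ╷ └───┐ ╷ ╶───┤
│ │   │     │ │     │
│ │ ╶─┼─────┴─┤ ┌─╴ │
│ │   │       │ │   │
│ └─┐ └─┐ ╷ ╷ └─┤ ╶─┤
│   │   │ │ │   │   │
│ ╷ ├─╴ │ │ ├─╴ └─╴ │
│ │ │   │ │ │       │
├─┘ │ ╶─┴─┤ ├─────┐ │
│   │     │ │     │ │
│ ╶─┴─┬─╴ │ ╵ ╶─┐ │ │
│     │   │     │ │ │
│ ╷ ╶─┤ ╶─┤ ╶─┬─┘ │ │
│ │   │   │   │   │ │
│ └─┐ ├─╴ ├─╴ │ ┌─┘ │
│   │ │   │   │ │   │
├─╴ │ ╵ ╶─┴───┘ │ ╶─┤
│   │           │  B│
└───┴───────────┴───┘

Checking passable neighbors of (9, 2):
Neighbors: (8, 2), (9, 3)
Count: 2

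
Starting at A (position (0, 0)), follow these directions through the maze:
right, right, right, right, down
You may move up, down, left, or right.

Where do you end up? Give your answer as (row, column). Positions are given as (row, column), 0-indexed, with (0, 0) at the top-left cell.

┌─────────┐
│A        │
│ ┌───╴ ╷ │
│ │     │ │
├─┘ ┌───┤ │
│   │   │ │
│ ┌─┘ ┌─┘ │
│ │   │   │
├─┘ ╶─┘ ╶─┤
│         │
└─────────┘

Following directions step by step:
Start: (0, 0)
  right: (0, 0) → (0, 1)
  right: (0, 1) → (0, 2)
  right: (0, 2) → (0, 3)
  right: (0, 3) → (0, 4)
  down: (0, 4) → (1, 4)
Final position: (1, 4)

Path taken:

┌─────────┐
│A → → → ↓│
│ ┌───╴ ╷ │
│ │     │B│
├─┘ ┌───┤ │
│   │   │ │
│ ┌─┘ ┌─┘ │
│ │   │   │
├─┘ ╶─┘ ╶─┤
│         │
└─────────┘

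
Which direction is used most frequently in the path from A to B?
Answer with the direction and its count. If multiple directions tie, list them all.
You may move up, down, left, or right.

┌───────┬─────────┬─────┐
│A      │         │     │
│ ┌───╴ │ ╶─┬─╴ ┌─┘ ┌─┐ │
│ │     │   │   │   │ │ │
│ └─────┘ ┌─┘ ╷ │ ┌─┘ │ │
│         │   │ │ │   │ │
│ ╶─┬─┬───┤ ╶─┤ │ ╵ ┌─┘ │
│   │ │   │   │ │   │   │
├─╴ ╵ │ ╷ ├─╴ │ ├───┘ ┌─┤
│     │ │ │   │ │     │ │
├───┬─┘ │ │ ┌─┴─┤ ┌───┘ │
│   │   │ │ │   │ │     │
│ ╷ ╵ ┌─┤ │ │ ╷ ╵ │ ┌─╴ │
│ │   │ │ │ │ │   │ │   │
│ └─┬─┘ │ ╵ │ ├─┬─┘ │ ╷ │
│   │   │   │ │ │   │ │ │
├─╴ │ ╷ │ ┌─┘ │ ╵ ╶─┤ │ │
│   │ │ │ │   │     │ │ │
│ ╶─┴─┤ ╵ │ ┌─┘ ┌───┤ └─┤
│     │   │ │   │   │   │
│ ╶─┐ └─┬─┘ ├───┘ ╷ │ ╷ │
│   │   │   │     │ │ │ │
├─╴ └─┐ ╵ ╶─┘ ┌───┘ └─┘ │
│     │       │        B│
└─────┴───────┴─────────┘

Directions: down, down, right, right, right, right, up, up, right, right, right, down, left, down, left, down, right, down, left, down, down, down, left, up, up, up, up, left, down, down, left, down, left, up, left, down, down, right, down, left, down, right, right, down, right, down, right, right, right, up, right, right, up, right, down, down, right, right
Counts: {'down': 20, 'right': 20, 'up': 9, 'left': 9}
Most common: down and right (tied at 20 times each)

Solution:

┌───────┬─────────┬─────┐
│A      │↱ → → ↓  │     │
│ ┌───╴ │ ╶─┬─╴ ┌─┘ ┌─┐ │
│↓│     │↑  │↓ ↲│   │ │ │
│ └─────┘ ┌─┘ ╷ │ ┌─┘ │ │
│↳ → → → ↑│↓ ↲│ │ │   │ │
│ ╶─┬─┬───┤ ╶─┤ │ ╵ ┌─┘ │
│   │ │↓ ↰│↳ ↓│ │   │   │
├─╴ ╵ │ ╷ ├─╴ │ ├───┘ ┌─┤
│     │↓│↑│↓ ↲│ │     │ │
├───┬─┘ │ │ ┌─┴─┤ ┌───┘ │
│↓ ↰│↓ ↲│↑│↓│   │ │     │
│ ╷ ╵ ┌─┤ │ │ ╷ ╵ │ ┌─╴ │
│↓│↑ ↲│ │↑│↓│ │   │ │   │
│ └─┬─┘ │ ╵ │ ├─┬─┘ │ ╷ │
│↳ ↓│   │↑ ↲│ │ │   │ │ │
├─╴ │ ╷ │ ┌─┘ │ ╵ ╶─┤ │ │
│↓ ↲│ │ │ │   │     │ │ │
│ ╶─┴─┤ ╵ │ ┌─┘ ┌───┤ └─┤
│↳ → ↓│   │ │   │↱ ↓│   │
│ ╶─┐ └─┬─┘ ├───┘ ╷ │ ╷ │
│   │↳ ↓│   │↱ → ↑│↓│ │ │
├─╴ └─┐ ╵ ╶─┘ ┌───┘ └─┘ │
│     │↳ → → ↑│    ↳ → B│
└─────┴───────┴─────────┘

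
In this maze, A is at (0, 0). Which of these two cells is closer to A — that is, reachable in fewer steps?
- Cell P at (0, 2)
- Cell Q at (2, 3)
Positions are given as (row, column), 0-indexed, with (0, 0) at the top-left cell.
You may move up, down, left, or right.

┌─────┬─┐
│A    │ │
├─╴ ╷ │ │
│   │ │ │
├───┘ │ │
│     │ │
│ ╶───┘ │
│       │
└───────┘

Shortest path A → P at (0, 2): 2 steps
Shortest path A → Q at (2, 3): 11 steps

P is closer (2 steps vs 11 steps).

Path to P:

┌─────┬─┐
│A → P│ │
├─╴ ╷ │ │
│   │ │ │
├───┘ │ │
│     │ │
│ ╶───┘ │
│       │
└───────┘

Path to Q:

┌─────┬─┐
│A → ↓│ │
├─╴ ╷ │ │
│   │↓│ │
├───┘ │ │
│↓ ← ↲│Q│
│ ╶───┘ │
│↳ → → ↑│
└───────┘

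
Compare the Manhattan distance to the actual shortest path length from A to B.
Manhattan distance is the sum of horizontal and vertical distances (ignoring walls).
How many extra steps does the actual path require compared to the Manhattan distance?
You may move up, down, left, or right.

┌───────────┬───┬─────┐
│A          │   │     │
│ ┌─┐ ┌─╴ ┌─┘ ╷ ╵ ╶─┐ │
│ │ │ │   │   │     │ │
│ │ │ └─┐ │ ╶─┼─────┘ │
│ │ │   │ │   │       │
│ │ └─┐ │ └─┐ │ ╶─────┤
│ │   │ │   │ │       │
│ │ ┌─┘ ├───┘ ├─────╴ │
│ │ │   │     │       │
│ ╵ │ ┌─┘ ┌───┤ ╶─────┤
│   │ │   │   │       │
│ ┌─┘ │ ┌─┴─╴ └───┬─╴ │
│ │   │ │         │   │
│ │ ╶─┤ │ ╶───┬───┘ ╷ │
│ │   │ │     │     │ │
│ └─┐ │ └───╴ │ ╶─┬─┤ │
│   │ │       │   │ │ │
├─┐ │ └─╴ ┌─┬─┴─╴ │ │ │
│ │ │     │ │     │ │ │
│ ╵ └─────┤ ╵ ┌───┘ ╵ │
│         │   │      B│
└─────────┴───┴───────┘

Manhattan distance: |10 - 0| + |10 - 0| = 20
Actual path length: 60
Extra steps: 60 - 20 = 40

Solution:

┌───────────┬───┬─────┐
│A → ↓      │↱ ↓│↱ → ↓│
│ ┌─┐ ┌─╴ ┌─┘ ╷ ╵ ╶─┐ │
│ │ │↓│   │↱ ↑│↳ ↑  │↓│
│ │ │ └─┐ │ ╶─┼─────┘ │
│ │ │↳ ↓│ │↑ ↰│↓ ← ← ↲│
│ │ └─┐ │ └─┐ │ ╶─────┤
│ │   │↓│   │↑│↳ → → ↓│
│ │ ┌─┘ ├───┘ ├─────╴ │
│ │ │↓ ↲│↱ → ↑│↓ ← ← ↲│
│ ╵ │ ┌─┘ ┌───┤ ╶─────┤
│   │↓│↱ ↑│   │↳ → → ↓│
│ ┌─┘ │ ┌─┴─╴ └───┬─╴ │
│ │↓ ↲│↑│         │  ↓│
│ │ ╶─┤ │ ╶───┬───┘ ╷ │
│ │↳ ↓│↑│     │     │↓│
│ └─┐ │ └───╴ │ ╶─┬─┤ │
│   │↓│↑ ↰    │   │ │↓│
├─┐ │ └─╴ ┌─┬─┴─╴ │ │ │
│ │ │↳ → ↑│ │     │ │↓│
│ ╵ └─────┤ ╵ ┌───┘ ╵ │
│         │   │      B│
└─────────┴───┴───────┘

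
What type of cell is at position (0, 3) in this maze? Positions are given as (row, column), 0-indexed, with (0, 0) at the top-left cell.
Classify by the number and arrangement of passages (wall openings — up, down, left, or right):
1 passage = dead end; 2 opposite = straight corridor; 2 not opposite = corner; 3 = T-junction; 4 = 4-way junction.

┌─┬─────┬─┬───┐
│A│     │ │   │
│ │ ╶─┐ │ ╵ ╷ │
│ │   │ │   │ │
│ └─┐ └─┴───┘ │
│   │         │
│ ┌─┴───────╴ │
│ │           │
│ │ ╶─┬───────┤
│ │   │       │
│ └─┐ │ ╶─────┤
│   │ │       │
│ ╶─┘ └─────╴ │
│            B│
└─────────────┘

Checking cell at (0, 3):
Number of passages: 2
Cell type: corner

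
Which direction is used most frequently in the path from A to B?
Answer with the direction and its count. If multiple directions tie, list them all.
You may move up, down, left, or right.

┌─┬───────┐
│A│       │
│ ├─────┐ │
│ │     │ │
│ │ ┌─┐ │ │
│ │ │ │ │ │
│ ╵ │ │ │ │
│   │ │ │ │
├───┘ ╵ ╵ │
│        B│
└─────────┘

Directions: down, down, down, right, up, up, right, right, down, down, down, right
Counts: {'down': 6, 'right': 4, 'up': 2}
Most common: down (6 times)

Solution:

┌─┬───────┐
│A│       │
│ ├─────┐ │
│↓│↱ → ↓│ │
│ │ ┌─┐ │ │
│↓│↑│ │↓│ │
│ ╵ │ │ │ │
│↳ ↑│ │↓│ │
├───┘ ╵ ╵ │
│      ↳ B│
└─────────┘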